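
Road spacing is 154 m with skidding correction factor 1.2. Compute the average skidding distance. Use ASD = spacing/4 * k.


Formula: ASD = (spacing / 4) * correction
Uncorrected distance = spacing / 4 = 154 / 4 = 38.5 m
ASD = 38.5 * 1.2 = 46 m

46


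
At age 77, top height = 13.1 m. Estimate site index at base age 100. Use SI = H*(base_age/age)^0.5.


Formula: SI = H_dom * (base_age / age)^0.5
Age ratio = 100 / 77 = 1.2987
sqrt(age_ratio) = 1.13961
SI = 13.1 * 1.13961 = 14.9 m

14.9


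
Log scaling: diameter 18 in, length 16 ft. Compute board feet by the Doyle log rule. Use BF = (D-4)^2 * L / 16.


Doyle: BF = (D - 4)^2 * L / 16
Adjusted diameter = 18 - 4 = 14 in
(D-4)^2 = 14^2 = 196
BF = 196 * 16 / 16 = 196 BF

196


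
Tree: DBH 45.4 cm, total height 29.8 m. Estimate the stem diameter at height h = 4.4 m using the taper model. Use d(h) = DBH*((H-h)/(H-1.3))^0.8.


Taper: d(h) = DBH * ((H - h) / (H - 1.3))^0.8
Numerator = H - h = 29.8 - 4.4 = 25.4 m
Denominator = H - 1.3 = 29.8 - 1.3 = 28.5 m
Ratio = 25.4 / 28.5 = 0.89123
d = 45.4 * 0.89123^0.8 = 41.4 cm

41.4


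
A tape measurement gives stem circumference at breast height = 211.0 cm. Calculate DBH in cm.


Formula: DBH = C / pi
DBH = 211.0 / pi
pi = 3.14159...
DBH = 67.2 cm

67.2


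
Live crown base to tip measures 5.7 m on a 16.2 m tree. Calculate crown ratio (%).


Formula: Crown Ratio = (Crown Length / Total Height) * 100
CR = (5.7 m / 16.2 m) * 100
CR = 0.3519 * 100 = 35.2%

35.2


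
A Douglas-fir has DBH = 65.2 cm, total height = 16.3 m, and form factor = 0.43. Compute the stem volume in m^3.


Formula: V = pi * (DBH/200)^2 * H * ff
Radius = DBH/200 = 65.2/200 = 0.326 m
Radius^2 = 0.326^2 = 0.106276 m^2
V = pi * 0.106276 * 16.3 * 0.43
V = 2.34 m^3

2.34


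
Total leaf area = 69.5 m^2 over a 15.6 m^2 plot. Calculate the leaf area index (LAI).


Formula: LAI = total leaf area / ground area  (dimensionless)
LAI = 69.5 m^2 / 15.6 m^2
LAI = 4.46

4.46


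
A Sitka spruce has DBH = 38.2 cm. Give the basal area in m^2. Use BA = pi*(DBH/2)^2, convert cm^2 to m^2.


Formula: BA = pi * (DBH/2)^2 / 10000  (cm^2 to m^2)
Radius = DBH/2 = 38.2/2 = 19.1 cm
BA = pi * 19.1^2 / 10000
   = 1146.0844 cm^2 / 10000
   = 0.1146 m^2

0.1146


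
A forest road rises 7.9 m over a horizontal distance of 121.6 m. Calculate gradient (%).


Formula: Gradient = rise / run * 100
Gradient = 7.9 / 121.6 * 100 = 6.5%

6.5


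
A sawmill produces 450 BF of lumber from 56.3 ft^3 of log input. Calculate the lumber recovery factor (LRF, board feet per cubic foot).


Formula: LRF = Lumber Output (BF) / Log Input (ft^3)
LRF = 450 BF / 56.3 ft^3
LRF = 7.99 BF/ft^3

7.99


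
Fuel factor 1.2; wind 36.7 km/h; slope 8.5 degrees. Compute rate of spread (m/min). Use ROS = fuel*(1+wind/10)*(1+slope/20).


Formula: ROS = fuel * (1 + wind/10) * (1 + slope/20)
Wind factor = 1 + 36.7/10 = 4.67
Slope factor = 1 + 8.5/20 = 1.425
ROS = 1.2 * 4.67 * 1.425 = 7.99 m/min

7.99


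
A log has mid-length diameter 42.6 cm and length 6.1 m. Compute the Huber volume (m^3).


Huber: V = Am * L,  Am = pi*(Dm/200)^2
Am = pi*(42.6/200)^2 = 0.142531 m^2
V = 0.142531*6.1 = 0.8694 m^3

0.8694


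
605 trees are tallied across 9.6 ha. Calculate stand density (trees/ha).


Formula: Stand Density = N_trees / Area_ha
Density = 605 trees / 9.6 ha
Density = 63 trees/ha

63


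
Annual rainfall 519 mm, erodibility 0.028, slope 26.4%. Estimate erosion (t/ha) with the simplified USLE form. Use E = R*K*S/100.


Formula: E = R * K * S / 100  (simplified USLE)
R * K = 519 * 0.028 = 14.532
E = 14.532 * 26.4 / 100 = 3.84 t/ha

3.84


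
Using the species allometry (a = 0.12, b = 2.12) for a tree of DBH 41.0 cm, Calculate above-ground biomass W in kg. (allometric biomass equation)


Formula: W = a * DBH^b  (allometric power law)
DBH^b = 41.0^2.12 = 2624.8336
W = 0.12 * 2624.8336 = 315.0 kg

315.0


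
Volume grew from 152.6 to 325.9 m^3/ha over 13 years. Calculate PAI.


Formula: PAI = (V_T2 - V_T1) / (T2 - T1)
Volume increment = 325.9 - 152.6 = 173.3 m^3/ha
PAI = 173.3 / 13 = 13.33 m^3/ha/year

13.33


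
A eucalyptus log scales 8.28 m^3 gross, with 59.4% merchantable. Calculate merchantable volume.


Formula: MV = V_total * (merchantable_pct / 100)
Merchantable fraction = 59.4% / 100 = 0.594
MV = 8.28 m^3 * 0.594 = 4.918 m^3

4.918


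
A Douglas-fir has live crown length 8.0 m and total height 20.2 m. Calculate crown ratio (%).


Formula: Crown Ratio = (Crown Length / Total Height) * 100
CR = (8.0 m / 20.2 m) * 100
CR = 0.396 * 100 = 39.6%

39.6


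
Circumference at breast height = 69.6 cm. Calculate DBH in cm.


Formula: DBH = C / pi
DBH = 69.6 / pi
pi = 3.14159...
DBH = 22.2 cm

22.2


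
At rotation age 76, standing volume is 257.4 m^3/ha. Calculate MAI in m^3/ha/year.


Formula: MAI = Total Volume / Stand Age
MAI = 257.4 m^3/ha / 76 years
MAI = 3.39 m^3/ha/year

3.39


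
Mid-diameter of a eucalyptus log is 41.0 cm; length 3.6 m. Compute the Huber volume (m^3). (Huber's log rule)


Huber: V = Am * L,  Am = pi*(Dm/200)^2
Am = pi*(41.0/200)^2 = 0.132025 m^2
V = 0.132025*3.6 = 0.4753 m^3

0.4753


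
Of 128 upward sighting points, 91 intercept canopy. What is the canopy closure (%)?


Formula: Canopy closure = covered points / total points * 100
Closure = 91 / 128 * 100
Closure = 0.7109 * 100 = 71.1%

71.1


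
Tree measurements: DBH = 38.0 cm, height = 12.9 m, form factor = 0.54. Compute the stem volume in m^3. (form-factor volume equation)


Formula: V = pi * (DBH/200)^2 * H * ff
Radius = DBH/200 = 38.0/200 = 0.19 m
Radius^2 = 0.19^2 = 0.0361 m^2
V = pi * 0.0361 * 12.9 * 0.54
V = 0.79 m^3

0.79


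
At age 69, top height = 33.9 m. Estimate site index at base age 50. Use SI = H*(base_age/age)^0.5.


Formula: SI = H_dom * (base_age / age)^0.5
Age ratio = 50 / 69 = 0.72464
sqrt(age_ratio) = 0.85126
SI = 33.9 * 0.85126 = 28.9 m

28.9


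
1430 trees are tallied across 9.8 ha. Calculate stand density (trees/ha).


Formula: Stand Density = N_trees / Area_ha
Density = 1430 trees / 9.8 ha
Density = 146 trees/ha

146


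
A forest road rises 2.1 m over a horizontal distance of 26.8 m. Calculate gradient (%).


Formula: Gradient = rise / run * 100
Gradient = 2.1 / 26.8 * 100 = 7.8%

7.8


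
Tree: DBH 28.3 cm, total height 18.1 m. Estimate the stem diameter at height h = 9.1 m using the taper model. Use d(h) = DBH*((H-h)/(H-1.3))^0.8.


Taper: d(h) = DBH * ((H - h) / (H - 1.3))^0.8
Numerator = H - h = 18.1 - 9.1 = 9.0 m
Denominator = H - 1.3 = 18.1 - 1.3 = 16.8 m
Ratio = 9.0 / 16.8 = 0.53571
d = 28.3 * 0.53571^0.8 = 17.2 cm

17.2


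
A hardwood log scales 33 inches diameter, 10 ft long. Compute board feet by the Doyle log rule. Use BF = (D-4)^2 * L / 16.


Doyle: BF = (D - 4)^2 * L / 16
Adjusted diameter = 33 - 4 = 29 in
(D-4)^2 = 29^2 = 841
BF = 841 * 10 / 16 = 526 BF

526


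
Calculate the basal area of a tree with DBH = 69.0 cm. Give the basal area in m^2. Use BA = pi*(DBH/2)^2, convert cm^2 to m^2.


Formula: BA = pi * (DBH/2)^2 / 10000  (cm^2 to m^2)
Radius = DBH/2 = 69.0/2 = 34.5 cm
BA = pi * 34.5^2 / 10000
   = 3739.2807 cm^2 / 10000
   = 0.3739 m^2

0.3739


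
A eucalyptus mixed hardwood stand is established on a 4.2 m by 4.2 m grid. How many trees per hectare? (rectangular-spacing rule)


Formula: TPH = 10000 m^2/ha / (spacing_x * spacing_y)
Area per tree = 4.2 m * 4.2 m = 17.64 m^2
TPH = 10000 / 17.64 = 567 trees/ha

567


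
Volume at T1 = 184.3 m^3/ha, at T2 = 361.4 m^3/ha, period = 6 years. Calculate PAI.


Formula: PAI = (V_T2 - V_T1) / (T2 - T1)
Volume increment = 361.4 - 184.3 = 177.1 m^3/ha
PAI = 177.1 / 6 = 29.52 m^3/ha/year

29.52


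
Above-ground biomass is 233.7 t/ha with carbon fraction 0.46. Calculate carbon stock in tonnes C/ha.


Formula: Carbon Stock = Biomass * Carbon Fraction
C = 233.7 t/ha * 0.46
C = 107.5 t C/ha

107.5


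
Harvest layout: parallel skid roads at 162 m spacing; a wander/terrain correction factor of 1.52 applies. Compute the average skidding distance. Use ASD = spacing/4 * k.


Formula: ASD = (spacing / 4) * correction
Uncorrected distance = spacing / 4 = 162 / 4 = 40.5 m
ASD = 40.5 * 1.52 = 62 m

62


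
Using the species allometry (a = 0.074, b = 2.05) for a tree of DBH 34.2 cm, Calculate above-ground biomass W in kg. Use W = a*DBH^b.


Formula: W = a * DBH^b  (allometric power law)
DBH^b = 34.2^2.05 = 1395.5761
W = 0.074 * 1395.5761 = 103.3 kg

103.3


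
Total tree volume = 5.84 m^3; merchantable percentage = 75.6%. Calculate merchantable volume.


Formula: MV = V_total * (merchantable_pct / 100)
Merchantable fraction = 75.6% / 100 = 0.756
MV = 5.84 m^3 * 0.756 = 4.415 m^3

4.415


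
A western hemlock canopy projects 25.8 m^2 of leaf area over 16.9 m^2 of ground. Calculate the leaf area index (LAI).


Formula: LAI = total leaf area / ground area  (dimensionless)
LAI = 25.8 m^2 / 16.9 m^2
LAI = 1.53

1.53


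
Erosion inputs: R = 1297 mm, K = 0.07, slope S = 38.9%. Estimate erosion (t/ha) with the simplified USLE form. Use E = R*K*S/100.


Formula: E = R * K * S / 100  (simplified USLE)
R * K = 1297 * 0.07 = 90.79
E = 90.79 * 38.9 / 100 = 35.32 t/ha

35.32


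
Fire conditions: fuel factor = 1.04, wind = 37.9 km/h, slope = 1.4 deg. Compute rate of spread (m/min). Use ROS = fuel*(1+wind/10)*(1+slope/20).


Formula: ROS = fuel * (1 + wind/10) * (1 + slope/20)
Wind factor = 1 + 37.9/10 = 4.79
Slope factor = 1 + 1.4/20 = 1.07
ROS = 1.04 * 4.79 * 1.07 = 5.33 m/min

5.33


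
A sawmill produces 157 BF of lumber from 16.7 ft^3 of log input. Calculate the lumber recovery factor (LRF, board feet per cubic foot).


Formula: LRF = Lumber Output (BF) / Log Input (ft^3)
LRF = 157 BF / 16.7 ft^3
LRF = 9.4 BF/ft^3

9.4


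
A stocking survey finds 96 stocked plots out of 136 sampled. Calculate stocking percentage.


Formula: Stocking % = stocked plots / total plots * 100
Stocking = 96 / 136 * 100
Stocking = 0.7059 * 100 = 70.6%

70.6


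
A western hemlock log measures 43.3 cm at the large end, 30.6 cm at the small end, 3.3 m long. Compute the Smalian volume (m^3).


Smalian: V = (A1 + A2)/2 * L,  A = pi*(D/200)^2
A1 = pi*(43.3/200)^2 = 0.147254 m^2
A2 = pi*(30.6/200)^2 = 0.073542 m^2
V = (0.147254+0.073542)/2*3.3 = 0.3643 m^3

0.3643


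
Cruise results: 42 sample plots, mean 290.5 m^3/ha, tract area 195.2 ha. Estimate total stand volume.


Formula: Total Volume = Mean Volume per ha * Total Area
Total Volume = 290.5 m^3/ha * 195.2 ha
Total Volume = 56706 m^3

56706


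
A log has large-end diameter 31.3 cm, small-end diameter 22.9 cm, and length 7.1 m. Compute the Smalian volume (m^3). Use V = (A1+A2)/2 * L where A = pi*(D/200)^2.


Smalian: V = (A1 + A2)/2 * L,  A = pi*(D/200)^2
A1 = pi*(31.3/200)^2 = 0.076945 m^2
A2 = pi*(22.9/200)^2 = 0.041187 m^2
V = (0.076945+0.041187)/2*7.1 = 0.4194 m^3

0.4194


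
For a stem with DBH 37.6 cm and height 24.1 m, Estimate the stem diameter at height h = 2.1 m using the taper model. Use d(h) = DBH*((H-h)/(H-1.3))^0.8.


Taper: d(h) = DBH * ((H - h) / (H - 1.3))^0.8
Numerator = H - h = 24.1 - 2.1 = 22.0 m
Denominator = H - 1.3 = 24.1 - 1.3 = 22.8 m
Ratio = 22.0 / 22.8 = 0.96491
d = 37.6 * 0.96491^0.8 = 36.5 cm

36.5


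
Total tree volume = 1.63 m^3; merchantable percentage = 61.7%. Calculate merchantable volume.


Formula: MV = V_total * (merchantable_pct / 100)
Merchantable fraction = 61.7% / 100 = 0.617
MV = 1.63 m^3 * 0.617 = 1.006 m^3

1.006


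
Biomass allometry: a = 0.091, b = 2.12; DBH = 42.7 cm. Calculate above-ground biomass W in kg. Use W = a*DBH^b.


Formula: W = a * DBH^b  (allometric power law)
DBH^b = 42.7^2.12 = 2860.9291
W = 0.091 * 2860.9291 = 260.3 kg

260.3


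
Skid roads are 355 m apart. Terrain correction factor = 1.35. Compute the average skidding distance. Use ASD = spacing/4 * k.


Formula: ASD = (spacing / 4) * correction
Uncorrected distance = spacing / 4 = 355 / 4 = 88.75 m
ASD = 88.75 * 1.35 = 120 m

120


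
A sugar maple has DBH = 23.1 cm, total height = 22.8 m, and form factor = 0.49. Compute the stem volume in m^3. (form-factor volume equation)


Formula: V = pi * (DBH/200)^2 * H * ff
Radius = DBH/200 = 23.1/200 = 0.1155 m
Radius^2 = 0.1155^2 = 0.01334025 m^2
V = pi * 0.01334025 * 22.8 * 0.49
V = 0.468 m^3

0.468


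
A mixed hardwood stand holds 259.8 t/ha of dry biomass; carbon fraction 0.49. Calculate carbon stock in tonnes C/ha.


Formula: Carbon Stock = Biomass * Carbon Fraction
C = 259.8 t/ha * 0.49
C = 127.3 t C/ha

127.3


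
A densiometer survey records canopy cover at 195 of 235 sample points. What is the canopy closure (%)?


Formula: Canopy closure = covered points / total points * 100
Closure = 195 / 235 * 100
Closure = 0.8298 * 100 = 83.0%

83.0


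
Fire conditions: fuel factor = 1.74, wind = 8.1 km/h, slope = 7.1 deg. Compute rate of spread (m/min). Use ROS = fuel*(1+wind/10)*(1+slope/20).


Formula: ROS = fuel * (1 + wind/10) * (1 + slope/20)
Wind factor = 1 + 8.1/10 = 1.81
Slope factor = 1 + 7.1/20 = 1.355
ROS = 1.74 * 1.81 * 1.355 = 4.27 m/min

4.27


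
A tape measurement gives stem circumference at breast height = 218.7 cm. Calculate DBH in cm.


Formula: DBH = C / pi
DBH = 218.7 / pi
pi = 3.14159...
DBH = 69.6 cm

69.6


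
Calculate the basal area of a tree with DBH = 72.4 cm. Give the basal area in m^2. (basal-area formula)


Formula: BA = pi * (DBH/2)^2 / 10000  (cm^2 to m^2)
Radius = DBH/2 = 72.4/2 = 36.2 cm
BA = pi * 36.2^2 / 10000
   = 4116.8687 cm^2 / 10000
   = 0.4117 m^2

0.4117


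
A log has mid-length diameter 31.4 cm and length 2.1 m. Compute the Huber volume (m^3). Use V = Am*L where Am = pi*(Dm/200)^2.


Huber: V = Am * L,  Am = pi*(Dm/200)^2
Am = pi*(31.4/200)^2 = 0.077437 m^2
V = 0.077437*2.1 = 0.1626 m^3

0.1626


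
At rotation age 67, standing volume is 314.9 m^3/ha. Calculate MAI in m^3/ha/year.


Formula: MAI = Total Volume / Stand Age
MAI = 314.9 m^3/ha / 67 years
MAI = 4.7 m^3/ha/year

4.7


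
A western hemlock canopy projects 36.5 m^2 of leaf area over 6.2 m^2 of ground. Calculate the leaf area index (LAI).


Formula: LAI = total leaf area / ground area  (dimensionless)
LAI = 36.5 m^2 / 6.2 m^2
LAI = 5.89

5.89


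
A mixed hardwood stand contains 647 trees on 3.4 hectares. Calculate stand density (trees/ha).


Formula: Stand Density = N_trees / Area_ha
Density = 647 trees / 3.4 ha
Density = 190 trees/ha

190


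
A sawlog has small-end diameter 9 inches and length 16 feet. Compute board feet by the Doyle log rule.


Doyle: BF = (D - 4)^2 * L / 16
Adjusted diameter = 9 - 4 = 5 in
(D-4)^2 = 5^2 = 25
BF = 25 * 16 / 16 = 25 BF

25


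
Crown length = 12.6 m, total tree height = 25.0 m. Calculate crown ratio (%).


Formula: Crown Ratio = (Crown Length / Total Height) * 100
CR = (12.6 m / 25.0 m) * 100
CR = 0.504 * 100 = 50.4%

50.4


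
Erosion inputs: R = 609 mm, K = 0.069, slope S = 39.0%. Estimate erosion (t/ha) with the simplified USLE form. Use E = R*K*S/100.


Formula: E = R * K * S / 100  (simplified USLE)
R * K = 609 * 0.069 = 42.021
E = 42.021 * 39.0 / 100 = 16.39 t/ha

16.39


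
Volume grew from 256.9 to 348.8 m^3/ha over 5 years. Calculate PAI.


Formula: PAI = (V_T2 - V_T1) / (T2 - T1)
Volume increment = 348.8 - 256.9 = 91.9 m^3/ha
PAI = 91.9 / 5 = 18.38 m^3/ha/year

18.38


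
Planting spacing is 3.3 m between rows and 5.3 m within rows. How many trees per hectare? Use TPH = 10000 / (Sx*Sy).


Formula: TPH = 10000 m^2/ha / (spacing_x * spacing_y)
Area per tree = 3.3 m * 5.3 m = 17.49 m^2
TPH = 10000 / 17.49 = 572 trees/ha

572


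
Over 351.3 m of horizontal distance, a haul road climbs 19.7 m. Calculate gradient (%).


Formula: Gradient = rise / run * 100
Gradient = 19.7 / 351.3 * 100 = 5.6%

5.6


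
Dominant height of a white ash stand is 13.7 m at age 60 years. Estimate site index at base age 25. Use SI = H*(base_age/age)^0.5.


Formula: SI = H_dom * (base_age / age)^0.5
Age ratio = 25 / 60 = 0.41667
sqrt(age_ratio) = 0.6455
SI = 13.7 * 0.6455 = 8.8 m

8.8


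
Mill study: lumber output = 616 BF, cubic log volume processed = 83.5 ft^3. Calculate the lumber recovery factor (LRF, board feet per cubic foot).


Formula: LRF = Lumber Output (BF) / Log Input (ft^3)
LRF = 616 BF / 83.5 ft^3
LRF = 7.38 BF/ft^3

7.38


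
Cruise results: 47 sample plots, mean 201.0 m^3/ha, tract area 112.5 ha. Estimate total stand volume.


Formula: Total Volume = Mean Volume per ha * Total Area
Total Volume = 201.0 m^3/ha * 112.5 ha
Total Volume = 22613 m^3

22613


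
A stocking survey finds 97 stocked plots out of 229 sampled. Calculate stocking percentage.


Formula: Stocking % = stocked plots / total plots * 100
Stocking = 97 / 229 * 100
Stocking = 0.4236 * 100 = 42.4%

42.4


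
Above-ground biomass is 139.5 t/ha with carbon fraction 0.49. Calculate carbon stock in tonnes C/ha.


Formula: Carbon Stock = Biomass * Carbon Fraction
C = 139.5 t/ha * 0.49
C = 68.4 t C/ha

68.4


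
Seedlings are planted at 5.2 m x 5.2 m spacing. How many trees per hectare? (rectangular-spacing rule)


Formula: TPH = 10000 m^2/ha / (spacing_x * spacing_y)
Area per tree = 5.2 m * 5.2 m = 27.04 m^2
TPH = 10000 / 27.04 = 370 trees/ha

370


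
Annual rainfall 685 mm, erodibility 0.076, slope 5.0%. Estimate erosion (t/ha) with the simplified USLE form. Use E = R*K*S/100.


Formula: E = R * K * S / 100  (simplified USLE)
R * K = 685 * 0.076 = 52.06
E = 52.06 * 5.0 / 100 = 2.6 t/ha

2.6


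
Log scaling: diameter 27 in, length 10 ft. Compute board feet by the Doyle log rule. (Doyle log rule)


Doyle: BF = (D - 4)^2 * L / 16
Adjusted diameter = 27 - 4 = 23 in
(D-4)^2 = 23^2 = 529
BF = 529 * 10 / 16 = 331 BF

331


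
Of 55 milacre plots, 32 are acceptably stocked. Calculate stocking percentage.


Formula: Stocking % = stocked plots / total plots * 100
Stocking = 32 / 55 * 100
Stocking = 0.5818 * 100 = 58.2%

58.2


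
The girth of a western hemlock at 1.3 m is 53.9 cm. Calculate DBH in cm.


Formula: DBH = C / pi
DBH = 53.9 / pi
pi = 3.14159...
DBH = 17.2 cm

17.2


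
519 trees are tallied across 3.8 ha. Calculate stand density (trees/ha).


Formula: Stand Density = N_trees / Area_ha
Density = 519 trees / 3.8 ha
Density = 137 trees/ha

137


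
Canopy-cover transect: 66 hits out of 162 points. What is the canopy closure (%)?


Formula: Canopy closure = covered points / total points * 100
Closure = 66 / 162 * 100
Closure = 0.4074 * 100 = 40.7%

40.7


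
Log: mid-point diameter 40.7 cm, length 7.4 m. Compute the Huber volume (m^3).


Huber: V = Am * L,  Am = pi*(Dm/200)^2
Am = pi*(40.7/200)^2 = 0.1301 m^2
V = 0.1301*7.4 = 0.9627 m^3

0.9627


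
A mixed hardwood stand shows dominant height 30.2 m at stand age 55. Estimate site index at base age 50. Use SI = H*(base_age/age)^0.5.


Formula: SI = H_dom * (base_age / age)^0.5
Age ratio = 50 / 55 = 0.90909
sqrt(age_ratio) = 0.95346
SI = 30.2 * 0.95346 = 28.8 m

28.8


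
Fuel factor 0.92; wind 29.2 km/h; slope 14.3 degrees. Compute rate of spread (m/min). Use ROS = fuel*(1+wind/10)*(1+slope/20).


Formula: ROS = fuel * (1 + wind/10) * (1 + slope/20)
Wind factor = 1 + 29.2/10 = 3.92
Slope factor = 1 + 14.3/20 = 1.715
ROS = 0.92 * 3.92 * 1.715 = 6.18 m/min

6.18


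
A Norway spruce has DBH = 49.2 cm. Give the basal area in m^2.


Formula: BA = pi * (DBH/2)^2 / 10000  (cm^2 to m^2)
Radius = DBH/2 = 49.2/2 = 24.6 cm
BA = pi * 24.6^2 / 10000
   = 1901.1662 cm^2 / 10000
   = 0.1901 m^2

0.1901


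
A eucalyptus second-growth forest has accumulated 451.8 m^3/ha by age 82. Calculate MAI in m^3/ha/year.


Formula: MAI = Total Volume / Stand Age
MAI = 451.8 m^3/ha / 82 years
MAI = 5.51 m^3/ha/year

5.51


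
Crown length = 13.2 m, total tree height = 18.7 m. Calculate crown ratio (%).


Formula: Crown Ratio = (Crown Length / Total Height) * 100
CR = (13.2 m / 18.7 m) * 100
CR = 0.7059 * 100 = 70.6%

70.6


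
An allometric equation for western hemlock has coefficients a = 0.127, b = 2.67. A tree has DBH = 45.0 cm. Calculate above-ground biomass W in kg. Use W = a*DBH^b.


Formula: W = a * DBH^b  (allometric power law)
DBH^b = 45.0^2.67 = 25946.4181
W = 0.127 * 25946.4181 = 3295.2 kg

3295.2


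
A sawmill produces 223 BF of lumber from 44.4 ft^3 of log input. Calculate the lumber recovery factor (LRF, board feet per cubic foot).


Formula: LRF = Lumber Output (BF) / Log Input (ft^3)
LRF = 223 BF / 44.4 ft^3
LRF = 5.02 BF/ft^3

5.02


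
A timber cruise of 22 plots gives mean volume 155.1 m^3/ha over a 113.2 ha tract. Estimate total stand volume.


Formula: Total Volume = Mean Volume per ha * Total Area
Total Volume = 155.1 m^3/ha * 113.2 ha
Total Volume = 17557 m^3

17557


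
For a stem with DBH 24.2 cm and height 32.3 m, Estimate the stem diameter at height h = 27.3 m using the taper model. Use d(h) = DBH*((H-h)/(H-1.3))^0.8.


Taper: d(h) = DBH * ((H - h) / (H - 1.3))^0.8
Numerator = H - h = 32.3 - 27.3 = 5.0 m
Denominator = H - 1.3 = 32.3 - 1.3 = 31.0 m
Ratio = 5.0 / 31.0 = 0.16129
d = 24.2 * 0.16129^0.8 = 5.6 cm

5.6


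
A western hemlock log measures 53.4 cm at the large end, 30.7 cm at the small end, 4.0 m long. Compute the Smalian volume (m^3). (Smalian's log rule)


Smalian: V = (A1 + A2)/2 * L,  A = pi*(D/200)^2
A1 = pi*(53.4/200)^2 = 0.223961 m^2
A2 = pi*(30.7/200)^2 = 0.074023 m^2
V = (0.223961+0.074023)/2*4.0 = 0.596 m^3

0.596


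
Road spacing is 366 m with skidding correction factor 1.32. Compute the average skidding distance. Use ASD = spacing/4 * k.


Formula: ASD = (spacing / 4) * correction
Uncorrected distance = spacing / 4 = 366 / 4 = 91.5 m
ASD = 91.5 * 1.32 = 121 m

121


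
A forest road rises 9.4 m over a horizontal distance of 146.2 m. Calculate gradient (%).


Formula: Gradient = rise / run * 100
Gradient = 9.4 / 146.2 * 100 = 6.4%

6.4


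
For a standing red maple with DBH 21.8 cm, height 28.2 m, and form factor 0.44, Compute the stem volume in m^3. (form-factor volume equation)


Formula: V = pi * (DBH/200)^2 * H * ff
Radius = DBH/200 = 21.8/200 = 0.109 m
Radius^2 = 0.109^2 = 0.011881 m^2
V = pi * 0.011881 * 28.2 * 0.44
V = 0.463 m^3

0.463


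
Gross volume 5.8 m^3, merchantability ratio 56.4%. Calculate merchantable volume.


Formula: MV = V_total * (merchantable_pct / 100)
Merchantable fraction = 56.4% / 100 = 0.564
MV = 5.8 m^3 * 0.564 = 3.271 m^3

3.271


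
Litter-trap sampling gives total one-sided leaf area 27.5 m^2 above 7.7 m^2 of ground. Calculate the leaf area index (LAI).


Formula: LAI = total leaf area / ground area  (dimensionless)
LAI = 27.5 m^2 / 7.7 m^2
LAI = 3.57

3.57


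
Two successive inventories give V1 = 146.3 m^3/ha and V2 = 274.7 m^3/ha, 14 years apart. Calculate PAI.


Formula: PAI = (V_T2 - V_T1) / (T2 - T1)
Volume increment = 274.7 - 146.3 = 128.4 m^3/ha
PAI = 128.4 / 14 = 9.17 m^3/ha/year

9.17


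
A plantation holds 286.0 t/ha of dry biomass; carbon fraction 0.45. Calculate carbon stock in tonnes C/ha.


Formula: Carbon Stock = Biomass * Carbon Fraction
C = 286.0 t/ha * 0.45
C = 128.7 t C/ha

128.7


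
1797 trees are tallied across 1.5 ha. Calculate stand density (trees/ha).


Formula: Stand Density = N_trees / Area_ha
Density = 1797 trees / 1.5 ha
Density = 1198 trees/ha

1198


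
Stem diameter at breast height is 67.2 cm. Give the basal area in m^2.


Formula: BA = pi * (DBH/2)^2 / 10000  (cm^2 to m^2)
Radius = DBH/2 = 67.2/2 = 33.6 cm
BA = pi * 33.6^2 / 10000
   = 3546.7324 cm^2 / 10000
   = 0.3547 m^2

0.3547


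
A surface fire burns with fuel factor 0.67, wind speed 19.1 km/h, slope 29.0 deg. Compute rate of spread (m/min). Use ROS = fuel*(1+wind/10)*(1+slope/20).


Formula: ROS = fuel * (1 + wind/10) * (1 + slope/20)
Wind factor = 1 + 19.1/10 = 2.91
Slope factor = 1 + 29.0/20 = 2.45
ROS = 0.67 * 2.91 * 2.45 = 4.78 m/min

4.78


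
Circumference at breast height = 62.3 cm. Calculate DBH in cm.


Formula: DBH = C / pi
DBH = 62.3 / pi
pi = 3.14159...
DBH = 19.8 cm

19.8


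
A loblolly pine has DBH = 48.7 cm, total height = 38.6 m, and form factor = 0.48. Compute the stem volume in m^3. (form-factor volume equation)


Formula: V = pi * (DBH/200)^2 * H * ff
Radius = DBH/200 = 48.7/200 = 0.2435 m
Radius^2 = 0.2435^2 = 0.05929225 m^2
V = pi * 0.05929225 * 38.6 * 0.48
V = 3.451 m^3

3.451


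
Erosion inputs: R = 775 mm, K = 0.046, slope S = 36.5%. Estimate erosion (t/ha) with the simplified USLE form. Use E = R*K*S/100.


Formula: E = R * K * S / 100  (simplified USLE)
R * K = 775 * 0.046 = 35.65
E = 35.65 * 36.5 / 100 = 13.01 t/ha

13.01


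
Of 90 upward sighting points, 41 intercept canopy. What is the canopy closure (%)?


Formula: Canopy closure = covered points / total points * 100
Closure = 41 / 90 * 100
Closure = 0.4556 * 100 = 45.6%

45.6


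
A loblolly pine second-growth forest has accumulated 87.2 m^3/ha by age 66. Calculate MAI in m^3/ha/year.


Formula: MAI = Total Volume / Stand Age
MAI = 87.2 m^3/ha / 66 years
MAI = 1.32 m^3/ha/year

1.32


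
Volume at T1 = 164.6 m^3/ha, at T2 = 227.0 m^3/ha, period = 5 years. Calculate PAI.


Formula: PAI = (V_T2 - V_T1) / (T2 - T1)
Volume increment = 227.0 - 164.6 = 62.4 m^3/ha
PAI = 62.4 / 5 = 12.48 m^3/ha/year

12.48


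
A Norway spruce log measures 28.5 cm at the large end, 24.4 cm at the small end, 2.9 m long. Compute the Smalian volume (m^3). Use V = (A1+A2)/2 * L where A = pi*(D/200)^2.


Smalian: V = (A1 + A2)/2 * L,  A = pi*(D/200)^2
A1 = pi*(28.5/200)^2 = 0.063794 m^2
A2 = pi*(24.4/200)^2 = 0.046759 m^2
V = (0.063794+0.046759)/2*2.9 = 0.1603 m^3

0.1603


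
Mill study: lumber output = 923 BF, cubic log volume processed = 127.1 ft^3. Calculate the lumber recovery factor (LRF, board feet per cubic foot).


Formula: LRF = Lumber Output (BF) / Log Input (ft^3)
LRF = 923 BF / 127.1 ft^3
LRF = 7.26 BF/ft^3

7.26


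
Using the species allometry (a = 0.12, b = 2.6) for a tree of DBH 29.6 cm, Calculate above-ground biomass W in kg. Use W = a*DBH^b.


Formula: W = a * DBH^b  (allometric power law)
DBH^b = 29.6^2.6 = 6688.9577
W = 0.12 * 6688.9577 = 802.7 kg

802.7


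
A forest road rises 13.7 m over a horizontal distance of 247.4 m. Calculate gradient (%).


Formula: Gradient = rise / run * 100
Gradient = 13.7 / 247.4 * 100 = 5.5%

5.5


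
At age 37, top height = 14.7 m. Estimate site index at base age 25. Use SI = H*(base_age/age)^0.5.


Formula: SI = H_dom * (base_age / age)^0.5
Age ratio = 25 / 37 = 0.67568
sqrt(age_ratio) = 0.82199
SI = 14.7 * 0.82199 = 12.1 m

12.1


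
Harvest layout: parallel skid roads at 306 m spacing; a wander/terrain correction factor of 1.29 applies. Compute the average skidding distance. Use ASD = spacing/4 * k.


Formula: ASD = (spacing / 4) * correction
Uncorrected distance = spacing / 4 = 306 / 4 = 76.5 m
ASD = 76.5 * 1.29 = 99 m

99


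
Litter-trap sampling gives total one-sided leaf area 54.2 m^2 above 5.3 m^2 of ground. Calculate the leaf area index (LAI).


Formula: LAI = total leaf area / ground area  (dimensionless)
LAI = 54.2 m^2 / 5.3 m^2
LAI = 10.23

10.23


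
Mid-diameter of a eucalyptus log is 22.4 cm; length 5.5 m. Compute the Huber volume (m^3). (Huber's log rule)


Huber: V = Am * L,  Am = pi*(Dm/200)^2
Am = pi*(22.4/200)^2 = 0.039408 m^2
V = 0.039408*5.5 = 0.2167 m^3

0.2167


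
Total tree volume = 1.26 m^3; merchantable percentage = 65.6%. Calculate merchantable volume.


Formula: MV = V_total * (merchantable_pct / 100)
Merchantable fraction = 65.6% / 100 = 0.656
MV = 1.26 m^3 * 0.656 = 0.827 m^3

0.827


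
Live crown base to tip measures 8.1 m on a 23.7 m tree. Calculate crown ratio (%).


Formula: Crown Ratio = (Crown Length / Total Height) * 100
CR = (8.1 m / 23.7 m) * 100
CR = 0.3418 * 100 = 34.2%

34.2


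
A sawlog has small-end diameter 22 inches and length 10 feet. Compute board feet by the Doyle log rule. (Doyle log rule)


Doyle: BF = (D - 4)^2 * L / 16
Adjusted diameter = 22 - 4 = 18 in
(D-4)^2 = 18^2 = 324
BF = 324 * 10 / 16 = 203 BF

203


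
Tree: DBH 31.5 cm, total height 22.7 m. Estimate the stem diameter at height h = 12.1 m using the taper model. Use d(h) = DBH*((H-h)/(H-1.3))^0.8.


Taper: d(h) = DBH * ((H - h) / (H - 1.3))^0.8
Numerator = H - h = 22.7 - 12.1 = 10.6 m
Denominator = H - 1.3 = 22.7 - 1.3 = 21.4 m
Ratio = 10.6 / 21.4 = 0.49533
d = 31.5 * 0.49533^0.8 = 18.0 cm

18.0


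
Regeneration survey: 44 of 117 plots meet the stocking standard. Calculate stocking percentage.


Formula: Stocking % = stocked plots / total plots * 100
Stocking = 44 / 117 * 100
Stocking = 0.3761 * 100 = 37.6%

37.6


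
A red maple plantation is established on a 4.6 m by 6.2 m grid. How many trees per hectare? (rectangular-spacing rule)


Formula: TPH = 10000 m^2/ha / (spacing_x * spacing_y)
Area per tree = 4.6 m * 6.2 m = 28.52 m^2
TPH = 10000 / 28.52 = 351 trees/ha

351


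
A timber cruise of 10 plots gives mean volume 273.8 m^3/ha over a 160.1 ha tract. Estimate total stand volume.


Formula: Total Volume = Mean Volume per ha * Total Area
Total Volume = 273.8 m^3/ha * 160.1 ha
Total Volume = 43835 m^3

43835


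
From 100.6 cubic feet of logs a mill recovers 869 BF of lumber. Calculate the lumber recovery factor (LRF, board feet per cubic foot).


Formula: LRF = Lumber Output (BF) / Log Input (ft^3)
LRF = 869 BF / 100.6 ft^3
LRF = 8.64 BF/ft^3

8.64


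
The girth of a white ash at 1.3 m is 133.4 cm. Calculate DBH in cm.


Formula: DBH = C / pi
DBH = 133.4 / pi
pi = 3.14159...
DBH = 42.5 cm

42.5


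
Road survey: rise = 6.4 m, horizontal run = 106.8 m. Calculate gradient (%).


Formula: Gradient = rise / run * 100
Gradient = 6.4 / 106.8 * 100 = 6.0%

6.0


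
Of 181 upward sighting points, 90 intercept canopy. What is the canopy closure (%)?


Formula: Canopy closure = covered points / total points * 100
Closure = 90 / 181 * 100
Closure = 0.4972 * 100 = 49.7%

49.7


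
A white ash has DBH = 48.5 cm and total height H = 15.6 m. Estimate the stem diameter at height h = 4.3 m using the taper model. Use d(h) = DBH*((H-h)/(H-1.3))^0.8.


Taper: d(h) = DBH * ((H - h) / (H - 1.3))^0.8
Numerator = H - h = 15.6 - 4.3 = 11.3 m
Denominator = H - 1.3 = 15.6 - 1.3 = 14.3 m
Ratio = 11.3 / 14.3 = 0.79021
d = 48.5 * 0.79021^0.8 = 40.2 cm

40.2


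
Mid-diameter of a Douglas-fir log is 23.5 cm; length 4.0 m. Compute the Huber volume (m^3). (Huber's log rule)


Huber: V = Am * L,  Am = pi*(Dm/200)^2
Am = pi*(23.5/200)^2 = 0.043374 m^2
V = 0.043374*4.0 = 0.1735 m^3

0.1735


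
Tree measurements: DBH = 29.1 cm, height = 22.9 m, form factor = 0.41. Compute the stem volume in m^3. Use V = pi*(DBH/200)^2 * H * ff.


Formula: V = pi * (DBH/200)^2 * H * ff
Radius = DBH/200 = 29.1/200 = 0.1455 m
Radius^2 = 0.1455^2 = 0.02117025 m^2
V = pi * 0.02117025 * 22.9 * 0.41
V = 0.624 m^3

0.624


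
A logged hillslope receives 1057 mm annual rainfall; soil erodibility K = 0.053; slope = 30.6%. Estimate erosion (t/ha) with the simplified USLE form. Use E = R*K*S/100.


Formula: E = R * K * S / 100  (simplified USLE)
R * K = 1057 * 0.053 = 56.021
E = 56.021 * 30.6 / 100 = 17.14 t/ha

17.14


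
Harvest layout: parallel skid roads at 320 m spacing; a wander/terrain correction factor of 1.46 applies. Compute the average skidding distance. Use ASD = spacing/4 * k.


Formula: ASD = (spacing / 4) * correction
Uncorrected distance = spacing / 4 = 320 / 4 = 80 m
ASD = 80 * 1.46 = 117 m

117


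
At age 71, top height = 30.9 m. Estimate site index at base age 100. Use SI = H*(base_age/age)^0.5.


Formula: SI = H_dom * (base_age / age)^0.5
Age ratio = 100 / 71 = 1.40845
sqrt(age_ratio) = 1.18678
SI = 30.9 * 1.18678 = 36.7 m

36.7


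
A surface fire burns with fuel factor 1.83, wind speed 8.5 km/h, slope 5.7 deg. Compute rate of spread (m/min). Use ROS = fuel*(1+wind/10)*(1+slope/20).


Formula: ROS = fuel * (1 + wind/10) * (1 + slope/20)
Wind factor = 1 + 8.5/10 = 1.85
Slope factor = 1 + 5.7/20 = 1.285
ROS = 1.83 * 1.85 * 1.285 = 4.35 m/min

4.35


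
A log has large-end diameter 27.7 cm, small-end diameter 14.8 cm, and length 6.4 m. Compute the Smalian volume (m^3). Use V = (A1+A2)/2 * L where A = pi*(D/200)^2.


Smalian: V = (A1 + A2)/2 * L,  A = pi*(D/200)^2
A1 = pi*(27.7/200)^2 = 0.060263 m^2
A2 = pi*(14.8/200)^2 = 0.017203 m^2
V = (0.060263+0.017203)/2*6.4 = 0.2479 m^3

0.2479


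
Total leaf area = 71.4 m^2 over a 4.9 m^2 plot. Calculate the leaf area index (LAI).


Formula: LAI = total leaf area / ground area  (dimensionless)
LAI = 71.4 m^2 / 4.9 m^2
LAI = 14.57

14.57


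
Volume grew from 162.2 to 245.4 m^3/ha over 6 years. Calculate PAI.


Formula: PAI = (V_T2 - V_T1) / (T2 - T1)
Volume increment = 245.4 - 162.2 = 83.2 m^3/ha
PAI = 83.2 / 6 = 13.87 m^3/ha/year

13.87


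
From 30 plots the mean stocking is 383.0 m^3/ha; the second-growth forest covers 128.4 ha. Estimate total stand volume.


Formula: Total Volume = Mean Volume per ha * Total Area
Total Volume = 383.0 m^3/ha * 128.4 ha
Total Volume = 49177 m^3

49177


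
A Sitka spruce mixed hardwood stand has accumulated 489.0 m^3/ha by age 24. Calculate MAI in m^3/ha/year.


Formula: MAI = Total Volume / Stand Age
MAI = 489.0 m^3/ha / 24 years
MAI = 20.38 m^3/ha/year

20.38


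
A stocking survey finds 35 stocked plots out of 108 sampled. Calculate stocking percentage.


Formula: Stocking % = stocked plots / total plots * 100
Stocking = 35 / 108 * 100
Stocking = 0.3241 * 100 = 32.4%

32.4


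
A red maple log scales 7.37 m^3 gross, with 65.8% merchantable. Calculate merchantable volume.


Formula: MV = V_total * (merchantable_pct / 100)
Merchantable fraction = 65.8% / 100 = 0.658
MV = 7.37 m^3 * 0.658 = 4.849 m^3

4.849


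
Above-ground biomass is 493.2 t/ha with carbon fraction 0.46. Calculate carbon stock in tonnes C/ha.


Formula: Carbon Stock = Biomass * Carbon Fraction
C = 493.2 t/ha * 0.46
C = 226.9 t C/ha

226.9


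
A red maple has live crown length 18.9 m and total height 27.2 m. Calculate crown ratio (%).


Formula: Crown Ratio = (Crown Length / Total Height) * 100
CR = (18.9 m / 27.2 m) * 100
CR = 0.6949 * 100 = 69.5%

69.5


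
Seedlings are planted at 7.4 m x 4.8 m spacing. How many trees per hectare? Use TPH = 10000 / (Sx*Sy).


Formula: TPH = 10000 m^2/ha / (spacing_x * spacing_y)
Area per tree = 7.4 m * 4.8 m = 35.52 m^2
TPH = 10000 / 35.52 = 282 trees/ha

282


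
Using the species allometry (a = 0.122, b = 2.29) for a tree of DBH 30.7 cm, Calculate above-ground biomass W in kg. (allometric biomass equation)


Formula: W = a * DBH^b  (allometric power law)
DBH^b = 30.7^2.29 = 2544.1744
W = 0.122 * 2544.1744 = 310.4 kg

310.4


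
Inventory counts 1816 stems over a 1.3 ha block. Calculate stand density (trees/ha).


Formula: Stand Density = N_trees / Area_ha
Density = 1816 trees / 1.3 ha
Density = 1397 trees/ha

1397


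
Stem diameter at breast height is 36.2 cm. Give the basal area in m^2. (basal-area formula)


Formula: BA = pi * (DBH/2)^2 / 10000  (cm^2 to m^2)
Radius = DBH/2 = 36.2/2 = 18.1 cm
BA = pi * 18.1^2 / 10000
   = 1029.2172 cm^2 / 10000
   = 0.1029 m^2

0.1029


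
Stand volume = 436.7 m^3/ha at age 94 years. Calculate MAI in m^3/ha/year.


Formula: MAI = Total Volume / Stand Age
MAI = 436.7 m^3/ha / 94 years
MAI = 4.65 m^3/ha/year

4.65


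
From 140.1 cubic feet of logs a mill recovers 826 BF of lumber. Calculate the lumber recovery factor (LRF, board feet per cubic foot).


Formula: LRF = Lumber Output (BF) / Log Input (ft^3)
LRF = 826 BF / 140.1 ft^3
LRF = 5.9 BF/ft^3

5.9


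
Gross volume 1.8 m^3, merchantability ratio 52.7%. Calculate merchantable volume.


Formula: MV = V_total * (merchantable_pct / 100)
Merchantable fraction = 52.7% / 100 = 0.527
MV = 1.8 m^3 * 0.527 = 0.949 m^3

0.949


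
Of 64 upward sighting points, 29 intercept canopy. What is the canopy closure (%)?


Formula: Canopy closure = covered points / total points * 100
Closure = 29 / 64 * 100
Closure = 0.4531 * 100 = 45.3%

45.3


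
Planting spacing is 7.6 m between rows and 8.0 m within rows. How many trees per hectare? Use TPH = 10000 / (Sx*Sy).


Formula: TPH = 10000 m^2/ha / (spacing_x * spacing_y)
Area per tree = 7.6 m * 8.0 m = 60.8 m^2
TPH = 10000 / 60.8 = 164 trees/ha

164


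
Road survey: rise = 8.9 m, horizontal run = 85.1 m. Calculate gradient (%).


Formula: Gradient = rise / run * 100
Gradient = 8.9 / 85.1 * 100 = 10.5%

10.5


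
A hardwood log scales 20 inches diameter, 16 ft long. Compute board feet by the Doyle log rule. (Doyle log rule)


Doyle: BF = (D - 4)^2 * L / 16
Adjusted diameter = 20 - 4 = 16 in
(D-4)^2 = 16^2 = 256
BF = 256 * 16 / 16 = 256 BF

256


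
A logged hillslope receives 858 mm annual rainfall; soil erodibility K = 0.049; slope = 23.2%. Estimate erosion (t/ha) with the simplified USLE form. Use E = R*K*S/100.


Formula: E = R * K * S / 100  (simplified USLE)
R * K = 858 * 0.049 = 42.042
E = 42.042 * 23.2 / 100 = 9.75 t/ha

9.75


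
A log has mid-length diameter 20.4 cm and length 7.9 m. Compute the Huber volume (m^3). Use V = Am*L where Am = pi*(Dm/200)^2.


Huber: V = Am * L,  Am = pi*(Dm/200)^2
Am = pi*(20.4/200)^2 = 0.032685 m^2
V = 0.032685*7.9 = 0.2582 m^3

0.2582


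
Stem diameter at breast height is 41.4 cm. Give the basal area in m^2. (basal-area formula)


Formula: BA = pi * (DBH/2)^2 / 10000  (cm^2 to m^2)
Radius = DBH/2 = 41.4/2 = 20.7 cm
BA = pi * 20.7^2 / 10000
   = 1346.141 cm^2 / 10000
   = 0.1346 m^2

0.1346


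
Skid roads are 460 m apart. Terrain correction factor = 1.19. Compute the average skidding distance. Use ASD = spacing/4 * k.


Formula: ASD = (spacing / 4) * correction
Uncorrected distance = spacing / 4 = 460 / 4 = 115 m
ASD = 115 * 1.19 = 137 m

137


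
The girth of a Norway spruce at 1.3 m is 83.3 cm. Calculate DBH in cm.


Formula: DBH = C / pi
DBH = 83.3 / pi
pi = 3.14159...
DBH = 26.5 cm

26.5


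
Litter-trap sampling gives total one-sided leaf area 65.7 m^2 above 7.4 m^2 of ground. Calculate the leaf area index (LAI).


Formula: LAI = total leaf area / ground area  (dimensionless)
LAI = 65.7 m^2 / 7.4 m^2
LAI = 8.88

8.88


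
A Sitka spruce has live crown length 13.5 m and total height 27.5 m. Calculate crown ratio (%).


Formula: Crown Ratio = (Crown Length / Total Height) * 100
CR = (13.5 m / 27.5 m) * 100
CR = 0.4909 * 100 = 49.1%

49.1


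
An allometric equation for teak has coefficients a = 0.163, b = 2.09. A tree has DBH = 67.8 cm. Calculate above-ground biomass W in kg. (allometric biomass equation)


Formula: W = a * DBH^b  (allometric power law)
DBH^b = 67.8^2.09 = 6718.465
W = 0.163 * 6718.465 = 1095.1 kg

1095.1


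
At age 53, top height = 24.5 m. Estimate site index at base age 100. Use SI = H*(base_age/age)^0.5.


Formula: SI = H_dom * (base_age / age)^0.5
Age ratio = 100 / 53 = 1.88679
sqrt(age_ratio) = 1.37361
SI = 24.5 * 1.37361 = 33.7 m

33.7


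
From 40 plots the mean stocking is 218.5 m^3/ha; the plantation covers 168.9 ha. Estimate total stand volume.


Formula: Total Volume = Mean Volume per ha * Total Area
Total Volume = 218.5 m^3/ha * 168.9 ha
Total Volume = 36905 m^3

36905


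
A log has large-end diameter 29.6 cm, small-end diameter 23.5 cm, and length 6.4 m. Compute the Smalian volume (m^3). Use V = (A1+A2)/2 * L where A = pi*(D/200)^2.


Smalian: V = (A1 + A2)/2 * L,  A = pi*(D/200)^2
A1 = pi*(29.6/200)^2 = 0.068813 m^2
A2 = pi*(23.5/200)^2 = 0.043374 m^2
V = (0.068813+0.043374)/2*6.4 = 0.359 m^3

0.359
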